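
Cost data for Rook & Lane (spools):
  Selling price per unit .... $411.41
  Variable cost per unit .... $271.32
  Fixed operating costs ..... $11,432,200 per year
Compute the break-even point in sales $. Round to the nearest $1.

$33,573,570

Contribution margin per unit = $411.41 − $271.32 = $140.09, a CM ratio of $140.09 ÷ $411.41 = 0.3405.
Break-even revenue = fixed costs × price ÷ CM = $11,432,200 × $411.41 ÷ $140.09 = $33,573,570.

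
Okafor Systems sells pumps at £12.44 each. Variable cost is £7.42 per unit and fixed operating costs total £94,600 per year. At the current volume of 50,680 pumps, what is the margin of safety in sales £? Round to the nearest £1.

Unit CM = price − variable cost = £12.44 − £7.42 = £5.02. Break-even units = £94,600 ÷ £5.02 = 18,844.62; break-even revenue = 18,844.62 × £12.44 = £234,427.09.
Actual sales revenue = 50,680 × £12.44 = £630,459.20.
Margin of safety = £630,459.20 − £234,427.09 = £396,032.

£396,032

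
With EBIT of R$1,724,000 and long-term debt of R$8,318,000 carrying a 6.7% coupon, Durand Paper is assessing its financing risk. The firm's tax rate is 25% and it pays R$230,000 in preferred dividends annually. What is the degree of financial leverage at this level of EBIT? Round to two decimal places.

Annual interest charges come to R$557,306.00.
Pre-tax preferred-dividend burden = R$230,000 ÷ (1 − 0.25) = R$306,666.67.
DFL = EBIT ÷ [EBIT − I − D_p/(1−t)] = R$1,724,000 ÷ [R$1,724,000 − R$557,306.00 − R$306,666.67] = R$1,724,000 ÷ R$860,027.33 = 2.0046.

2.00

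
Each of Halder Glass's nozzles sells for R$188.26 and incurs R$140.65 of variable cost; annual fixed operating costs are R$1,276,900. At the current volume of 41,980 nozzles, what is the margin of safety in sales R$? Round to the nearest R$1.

Unit CM = price − variable cost = R$188.26 − R$140.65 = R$47.61. Break-even units = R$1,276,900 ÷ R$47.61 = 26,820.00; break-even revenue = 26,820.00 × R$188.26 = R$5,049,132.41.
Actual sales revenue = 41,980 × R$188.26 = R$7,903,154.80.
Margin of safety = R$7,903,154.80 − R$5,049,132.41 = R$2,854,022.

R$2,854,022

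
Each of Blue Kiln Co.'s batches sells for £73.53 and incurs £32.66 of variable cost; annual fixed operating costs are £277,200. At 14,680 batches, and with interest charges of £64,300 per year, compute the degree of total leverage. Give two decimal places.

At 14,680 units, contribution = 14,680 × £40.87 = £599,971.60.
Operating income = contribution − fixed costs = £599,971.60 − £277,200 = £322,771.60. Interest = £64,300.00, so EBIT − I = £258,471.60.
DCL = contribution ÷ (EBIT − I) = £599,971.60 ÷ £258,471.60 = 2.3212.

2.32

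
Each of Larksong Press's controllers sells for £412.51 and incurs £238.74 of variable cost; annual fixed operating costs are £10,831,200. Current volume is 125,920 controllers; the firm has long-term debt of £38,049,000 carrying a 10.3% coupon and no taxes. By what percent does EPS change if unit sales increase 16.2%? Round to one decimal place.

At 125,920 units, contribution = 125,920 × £173.77 = £21,881,118.40.
Operating income = contribution − fixed costs = £21,881,118.40 − £10,831,200 = £11,049,918.40.
Interest = £3,919,047.00, so EBIT − I = £7,130,871.40.
DCL = total CM / (EBIT − I) = £21,881,118.40 / £7,130,871.40 = 3.0685.
%ΔEPS = DCL × %ΔSales = 3.0685 × +16.2% = +49.7%.

+49.7%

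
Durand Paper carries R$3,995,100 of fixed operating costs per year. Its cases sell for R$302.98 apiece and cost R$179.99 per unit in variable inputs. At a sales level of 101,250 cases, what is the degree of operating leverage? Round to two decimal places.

1.47

Contribution at this volume is 101,250 × R$122.99 = R$12,452,737.50.
Operating income = contribution − fixed costs = R$12,452,737.50 − R$3,995,100 = R$8,457,637.50.
Degree of operating leverage = R$12,452,737.50 / R$8,457,637.50 = 1.4724.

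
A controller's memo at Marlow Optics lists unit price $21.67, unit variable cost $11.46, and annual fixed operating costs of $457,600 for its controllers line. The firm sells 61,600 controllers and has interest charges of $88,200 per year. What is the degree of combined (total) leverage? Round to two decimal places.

At 61,600 units, contribution = 61,600 × $10.21 = $628,936.00.
Subtracting fixed costs: EBIT = $628,936.00 − $457,600 = $171,336.00. Interest = $88,200.00.
DOL = $628,936.00 ÷ $171,336.00 = 3.6708; DFL = $171,336.00 ÷ $83,136.00 = 2.0609.
Combined leverage = 3.6708 × 2.0609 = 7.5652.

7.57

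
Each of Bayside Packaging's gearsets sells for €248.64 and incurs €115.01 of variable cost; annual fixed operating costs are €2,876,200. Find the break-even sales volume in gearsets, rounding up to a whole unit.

21,524 gearsets

Unit CM = price − variable cost = €248.64 − €115.01 = €133.63.
Break-even volume = fixed costs ÷ CM per unit = €2,876,200 ÷ €133.63 = 21,523.61, so 21,524 gearsets.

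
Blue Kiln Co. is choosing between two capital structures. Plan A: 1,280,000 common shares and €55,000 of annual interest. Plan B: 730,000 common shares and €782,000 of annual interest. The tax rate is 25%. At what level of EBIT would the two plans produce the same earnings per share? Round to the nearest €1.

€1,746,927

At indifference, (EBIT − 55,000)(1 − t)/1,280,000 = (EBIT − 782,000)(1 − t)/730,000.
Cancelling (1 − t) and cross-multiplying: 730,000·(EBIT − 55,000) = 1,280,000·(EBIT − 782,000).
Solving, EBIT = (782,000·1,280,000 − 55,000·730,000) / (1,280,000 − 730,000) = 960,810,000,000 / 550,000 = 1,746,927.27.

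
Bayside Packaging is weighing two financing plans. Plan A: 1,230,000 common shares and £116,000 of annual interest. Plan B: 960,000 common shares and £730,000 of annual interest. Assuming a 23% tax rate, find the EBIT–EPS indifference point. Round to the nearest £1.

£2,913,111

At indifference, (EBIT − 116,000)(1 − t)/1,230,000 = (EBIT − 730,000)(1 − t)/960,000.
Cancelling (1 − t) and cross-multiplying: 960,000·(EBIT − 116,000) = 1,230,000·(EBIT − 730,000).
Solving, EBIT = (730,000·1,230,000 − 116,000·960,000) / (1,230,000 − 960,000) = 786,540,000,000 / 270,000 = 2,913,111.11.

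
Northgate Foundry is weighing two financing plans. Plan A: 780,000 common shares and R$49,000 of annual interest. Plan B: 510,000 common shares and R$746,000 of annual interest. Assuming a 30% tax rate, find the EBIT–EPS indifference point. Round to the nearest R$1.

R$2,062,556

Set EPS_A = EPS_B: (EBIT − R$49,000)(1 − 0.30) ÷ 780,000 = (EBIT − R$746,000)(1 − 0.30) ÷ 510,000.
The (1 − t) factor cancels: (EBIT − 49,000) × 510,000 = (EBIT − 746,000) × 780,000.
EBIT × (780,000 − 510,000) = 746,000 × 780,000 − 49,000 × 510,000 = 556,890,000,000, so EBIT = 556,890,000,000 ÷ 270,000 = 2,062,555.56.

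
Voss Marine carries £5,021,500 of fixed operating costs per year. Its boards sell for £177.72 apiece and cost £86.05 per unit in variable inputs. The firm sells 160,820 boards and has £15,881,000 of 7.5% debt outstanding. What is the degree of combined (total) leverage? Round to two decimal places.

At 160,820 units, contribution = 160,820 × £91.67 = £14,742,369.40.
EBIT = £14,742,369.40 − £5,021,500 = £9,720,869.40. Interest = £1,191,075.00, so EBIT − I = £8,529,794.40.
DCL = contribution ÷ (EBIT − I) = £14,742,369.40 ÷ £8,529,794.40 = 1.7283.

1.73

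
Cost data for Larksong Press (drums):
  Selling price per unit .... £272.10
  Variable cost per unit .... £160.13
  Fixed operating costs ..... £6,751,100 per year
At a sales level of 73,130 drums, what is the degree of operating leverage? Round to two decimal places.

Contribution at this volume is 73,130 × £111.97 = £8,188,366.10.
Subtracting fixed costs: EBIT = £8,188,366.10 − £6,751,100 = £1,437,266.10.
Degree of operating leverage = £8,188,366.10 / £1,437,266.10 = 5.6972.

5.70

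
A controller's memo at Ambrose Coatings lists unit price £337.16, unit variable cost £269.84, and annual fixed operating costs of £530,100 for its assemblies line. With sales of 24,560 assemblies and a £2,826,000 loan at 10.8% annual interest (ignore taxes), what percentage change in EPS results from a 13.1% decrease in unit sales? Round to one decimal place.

-26.5%

Contribution at this volume is 24,560 × £67.32 = £1,653,379.20.
EBIT = £1,653,379.20 − £530,100 = £1,123,279.20.
Interest = £305,208.00, so EBIT − I = £818,071.20.
DCL = total CM / (EBIT − I) = £1,653,379.20 / £818,071.20 = 2.0211.
%ΔEPS = DCL × %ΔSales = 2.0211 × -13.1% = -26.5%.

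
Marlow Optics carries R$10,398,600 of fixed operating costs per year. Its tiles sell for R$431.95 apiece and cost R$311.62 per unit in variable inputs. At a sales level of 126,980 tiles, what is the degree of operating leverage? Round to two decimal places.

Contribution at this volume is 126,980 × R$120.33 = R$15,279,503.40.
EBIT = R$15,279,503.40 − R$10,398,600 = R$4,880,903.40.
DOL = contribution ÷ EBIT = R$15,279,503.40 ÷ R$4,880,903.40 = 3.1305.

3.13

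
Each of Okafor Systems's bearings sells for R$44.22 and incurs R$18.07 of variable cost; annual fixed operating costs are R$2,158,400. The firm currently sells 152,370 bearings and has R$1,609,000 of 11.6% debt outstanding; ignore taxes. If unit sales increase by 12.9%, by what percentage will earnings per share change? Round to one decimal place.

+31.4%

Contribution at this volume is 152,370 × R$26.15 = R$3,984,475.50.
Subtracting fixed costs: EBIT = R$3,984,475.50 − R$2,158,400 = R$1,826,075.50.
After interest of R$186,644.00, pre-tax earnings = R$1,639,431.50.
DCL = total CM / (EBIT − I) = R$3,984,475.50 / R$1,639,431.50 = 2.4304.
%ΔEPS = DCL × %ΔSales = 2.4304 × +12.9% = +31.4%.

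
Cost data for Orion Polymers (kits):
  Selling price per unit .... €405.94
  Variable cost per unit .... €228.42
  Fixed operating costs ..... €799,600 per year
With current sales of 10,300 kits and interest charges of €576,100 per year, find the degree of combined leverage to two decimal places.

At 10,300 units, contribution = 10,300 × €177.52 = €1,828,456.00.
Subtracting fixed costs: EBIT = €1,828,456.00 − €799,600 = €1,028,856.00. Interest = €576,100.00.
DOL = €1,828,456.00 ÷ €1,028,856.00 = 1.7772; DFL = €1,028,856.00 ÷ €452,756.00 = 2.2724.
DCL = DOL × DFL = 1.7772 × 2.2724 = 4.0385.

4.04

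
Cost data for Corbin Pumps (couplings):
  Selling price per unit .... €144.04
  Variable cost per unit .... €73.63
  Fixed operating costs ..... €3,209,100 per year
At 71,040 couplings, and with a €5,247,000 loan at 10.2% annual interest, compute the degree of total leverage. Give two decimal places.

3.98

Total contribution margin = 71,040 × €70.41 = €5,001,926.40.
EBIT = €5,001,926.40 − €3,209,100 = €1,792,826.40. Interest = €535,194.00, so EBIT − I = €1,257,632.40.
Degree of total leverage = total CM / (EBIT − interest) = €5,001,926.40 / €1,257,632.40 = 3.9773.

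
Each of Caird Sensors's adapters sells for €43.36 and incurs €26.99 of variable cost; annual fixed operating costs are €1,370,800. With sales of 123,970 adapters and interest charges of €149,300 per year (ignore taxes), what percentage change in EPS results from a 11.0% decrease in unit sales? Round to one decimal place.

Total contribution margin = 123,970 × €16.37 = €2,029,388.90.
EBIT = €2,029,388.90 − €1,370,800 = €658,588.90.
After interest of €149,300.00, pre-tax earnings = €509,288.90.
DCL = total CM / (EBIT − I) = €2,029,388.90 / €509,288.90 = 3.9847.
%ΔEPS = DCL × %ΔSales = 3.9847 × -11.0% = -43.8%.

-43.8%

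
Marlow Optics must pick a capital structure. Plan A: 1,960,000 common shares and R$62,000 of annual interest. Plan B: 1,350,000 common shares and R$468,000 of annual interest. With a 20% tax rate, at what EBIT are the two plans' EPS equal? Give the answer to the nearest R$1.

R$1,366,525

At indifference, (EBIT − 62,000)(1 − t)/1,960,000 = (EBIT − 468,000)(1 − t)/1,350,000.
Cancelling (1 − t) and cross-multiplying: 1,350,000·(EBIT − 62,000) = 1,960,000·(EBIT − 468,000).
Solving, EBIT = (468,000·1,960,000 − 62,000·1,350,000) / (1,960,000 − 1,350,000) = 833,580,000,000 / 610,000 = 1,366,524.59.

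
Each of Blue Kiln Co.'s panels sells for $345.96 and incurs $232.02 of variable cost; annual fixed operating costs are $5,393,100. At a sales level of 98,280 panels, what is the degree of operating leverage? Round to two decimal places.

1.93

Total contribution margin = 98,280 × $113.94 = $11,198,023.20.
Subtracting fixed costs: EBIT = $11,198,023.20 − $5,393,100 = $5,804,923.20.
Degree of operating leverage = $11,198,023.20 / $5,804,923.20 = 1.9291.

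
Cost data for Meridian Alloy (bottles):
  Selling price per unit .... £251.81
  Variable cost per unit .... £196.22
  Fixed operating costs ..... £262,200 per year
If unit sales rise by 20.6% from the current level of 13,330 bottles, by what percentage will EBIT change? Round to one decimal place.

+31.9%

Contribution at this volume is 13,330 × £55.59 = £741,014.70.
EBIT = £741,014.70 − £262,200 = £478,814.70.
So DOL = total CM / EBIT = £741,014.70 / £478,814.70 = 1.5476.
So EBIT moves 1.5476 × (+20.6%) = +31.9%.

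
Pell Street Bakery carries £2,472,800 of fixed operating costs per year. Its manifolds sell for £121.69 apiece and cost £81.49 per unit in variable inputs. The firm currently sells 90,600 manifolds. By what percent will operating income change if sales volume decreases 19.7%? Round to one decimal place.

At 90,600 units, contribution = 90,600 × £40.20 = £3,642,120.00.
EBIT = £3,642,120.00 − £2,472,800 = £1,169,320.00.
Degree of operating leverage = £3,642,120.00 / £1,169,320.00 = 3.1147.
%ΔEBIT = DOL × %ΔSales = 3.1147 × -19.7% = -61.4%.

-61.4%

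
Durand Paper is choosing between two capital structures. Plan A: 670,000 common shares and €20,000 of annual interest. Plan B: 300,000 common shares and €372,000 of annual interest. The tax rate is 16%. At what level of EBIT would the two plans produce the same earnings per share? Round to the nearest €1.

At indifference, (EBIT − 20,000)(1 − t)/670,000 = (EBIT − 372,000)(1 − t)/300,000.
The (1 − t) factor cancels: (EBIT − 20,000) × 300,000 = (EBIT − 372,000) × 670,000.
EBIT × (670,000 − 300,000) = 372,000 × 670,000 − 20,000 × 300,000 = 243,240,000,000, so EBIT = 243,240,000,000 ÷ 370,000 = 657,405.41.

€657,405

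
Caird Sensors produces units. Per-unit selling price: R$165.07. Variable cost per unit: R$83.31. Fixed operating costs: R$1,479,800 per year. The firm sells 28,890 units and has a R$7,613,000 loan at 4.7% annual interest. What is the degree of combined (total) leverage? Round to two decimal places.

Contribution at this volume is 28,890 × R$81.76 = R$2,362,046.40.
Subtracting fixed costs: EBIT = R$2,362,046.40 − R$1,479,800 = R$882,246.40. Interest = R$357,811.00, so EBIT − I = R$524,435.40.
Degree of total leverage = total CM / (EBIT − interest) = R$2,362,046.40 / R$524,435.40 = 4.5040.

4.50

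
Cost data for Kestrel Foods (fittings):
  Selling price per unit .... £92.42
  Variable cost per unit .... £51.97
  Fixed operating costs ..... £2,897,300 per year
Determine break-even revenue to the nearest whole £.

£6,619,740

Contribution margin per unit = £92.42 − £51.97 = £40.45, a CM ratio of £40.45 ÷ £92.42 = 0.4377.
Break-even sales = FC ÷ CM ratio = £2,897,300 × £92.42 / £40.45 = £6,619,740.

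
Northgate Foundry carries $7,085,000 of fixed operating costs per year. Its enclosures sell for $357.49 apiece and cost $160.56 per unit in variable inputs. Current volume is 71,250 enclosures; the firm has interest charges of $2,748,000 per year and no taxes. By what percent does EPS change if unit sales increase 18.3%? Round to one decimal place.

+61.2%

Contribution at this volume is 71,250 × $196.93 = $14,031,262.50.
Operating income = contribution − fixed costs = $14,031,262.50 − $7,085,000 = $6,946,262.50.
After interest of $2,748,000.00, pre-tax earnings = $4,198,262.50.
DCL = total CM / (EBIT − I) = $14,031,262.50 / $4,198,262.50 = 3.3422.
%ΔEPS = DCL × %ΔSales = 3.3422 × +18.3% = +61.2%.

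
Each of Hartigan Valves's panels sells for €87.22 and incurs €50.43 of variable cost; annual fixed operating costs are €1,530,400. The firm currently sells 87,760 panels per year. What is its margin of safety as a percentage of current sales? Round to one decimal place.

Unit CM = price − variable cost = €87.22 − €50.43 = €36.79. Break-even units = €1,530,400 ÷ €36.79 = 41,598.26; break-even revenue = 41,598.26 × €87.22 = €3,628,200.27.
Actual sales revenue = 87,760 × €87.22 = €7,654,427.20.
Margin of safety = (€7,654,427.20 − €3,628,200.27) ÷ €7,654,427.20 = 52.6%.

52.6%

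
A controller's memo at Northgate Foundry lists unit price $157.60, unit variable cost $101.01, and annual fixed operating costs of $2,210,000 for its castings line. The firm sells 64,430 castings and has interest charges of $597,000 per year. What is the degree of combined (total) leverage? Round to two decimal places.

4.35

At 64,430 units, contribution = 64,430 × $56.59 = $3,646,093.70.
EBIT = $3,646,093.70 − $2,210,000 = $1,436,093.70. Interest = $597,000.00, so EBIT − I = $839,093.70.
DCL = contribution ÷ (EBIT − I) = $3,646,093.70 ÷ $839,093.70 = 4.3453.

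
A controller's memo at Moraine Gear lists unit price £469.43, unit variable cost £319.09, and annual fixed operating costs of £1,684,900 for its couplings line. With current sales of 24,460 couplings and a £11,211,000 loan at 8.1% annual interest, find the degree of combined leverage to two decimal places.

3.39

Contribution at this volume is 24,460 × £150.34 = £3,677,316.40.
EBIT = £3,677,316.40 − £1,684,900 = £1,992,416.40. Interest = £908,091.00, so EBIT − I = £1,084,325.40.
Degree of total leverage = total CM / (EBIT − interest) = £3,677,316.40 / £1,084,325.40 = 3.3913.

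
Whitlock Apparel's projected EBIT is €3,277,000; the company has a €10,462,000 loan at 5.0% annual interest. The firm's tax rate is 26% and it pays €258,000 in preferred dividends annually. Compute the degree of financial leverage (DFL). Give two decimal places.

Annual interest charges come to €523,100.00.
Pre-tax preferred-dividend burden = €258,000 ÷ (1 − 0.26) = €348,648.65.
DFL = EBIT ÷ [EBIT − I − D_p/(1−t)] = €3,277,000 ÷ [€3,277,000 − €523,100.00 − €348,648.65] = €3,277,000 ÷ €2,405,251.35 = 1.3624.

1.36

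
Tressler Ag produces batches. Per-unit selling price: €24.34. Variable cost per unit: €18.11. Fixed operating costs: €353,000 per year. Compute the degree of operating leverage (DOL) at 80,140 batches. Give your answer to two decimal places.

At 80,140 units, contribution = 80,140 × €6.23 = €499,272.20.
Operating income = contribution − fixed costs = €499,272.20 − €353,000 = €146,272.20.
Degree of operating leverage = €499,272.20 / €146,272.20 = 3.4133.

3.41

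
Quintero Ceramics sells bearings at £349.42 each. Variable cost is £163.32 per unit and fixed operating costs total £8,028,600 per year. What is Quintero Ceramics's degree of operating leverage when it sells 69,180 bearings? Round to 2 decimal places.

Contribution at this volume is 69,180 × £186.10 = £12,874,398.00.
Subtracting fixed costs: EBIT = £12,874,398.00 − £8,028,600 = £4,845,798.00.
Degree of operating leverage = £12,874,398.00 / £4,845,798.00 = 2.6568.

2.66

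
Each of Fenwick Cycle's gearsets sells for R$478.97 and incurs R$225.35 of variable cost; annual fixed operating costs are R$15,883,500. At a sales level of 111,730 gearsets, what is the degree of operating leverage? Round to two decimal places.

2.28

At 111,730 units, contribution = 111,730 × R$253.62 = R$28,336,962.60.
Subtracting fixed costs: EBIT = R$28,336,962.60 − R$15,883,500 = R$12,453,462.60.
So DOL = total CM / EBIT = R$28,336,962.60 / R$12,453,462.60 = 2.2754.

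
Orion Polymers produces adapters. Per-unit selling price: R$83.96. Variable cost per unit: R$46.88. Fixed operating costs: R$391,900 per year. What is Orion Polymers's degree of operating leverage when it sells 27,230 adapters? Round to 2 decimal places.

1.63

Total contribution margin = 27,230 × R$37.08 = R$1,009,688.40.
Operating income = contribution − fixed costs = R$1,009,688.40 − R$391,900 = R$617,788.40.
So DOL = total CM / EBIT = R$1,009,688.40 / R$617,788.40 = 1.6344.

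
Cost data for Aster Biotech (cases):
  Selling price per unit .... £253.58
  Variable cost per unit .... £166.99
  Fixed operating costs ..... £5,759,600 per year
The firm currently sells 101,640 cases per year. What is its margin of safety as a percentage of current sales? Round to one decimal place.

34.6%

Contribution margin per unit = £253.58 − £166.99 = £86.59. Break-even units = £5,759,600 ÷ £86.59 = 66,515.76; break-even revenue = 66,515.76 × £253.58 = £16,867,067.42.
Current sales = 101,640 × £253.58 = £25,773,871.20.
Margin of safety = (£25,773,871.20 − £16,867,067.42) ÷ £25,773,871.20 = 34.6%.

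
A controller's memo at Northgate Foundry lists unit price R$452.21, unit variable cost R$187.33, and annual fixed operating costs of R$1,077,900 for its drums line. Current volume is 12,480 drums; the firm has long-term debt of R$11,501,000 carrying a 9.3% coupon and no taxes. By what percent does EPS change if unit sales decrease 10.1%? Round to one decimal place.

Total contribution margin = 12,480 × R$264.88 = R$3,305,702.40.
Subtracting fixed costs: EBIT = R$3,305,702.40 − R$1,077,900 = R$2,227,802.40.
Interest = R$1,069,593.00, so EBIT − I = R$1,158,209.40.
Degree of combined leverage = contribution ÷ (EBIT − I) = R$3,305,702.40 ÷ R$1,158,209.40 = 2.8541.
EPS therefore changes by 2.8541 × (-10.1%) = -28.8%.

-28.8%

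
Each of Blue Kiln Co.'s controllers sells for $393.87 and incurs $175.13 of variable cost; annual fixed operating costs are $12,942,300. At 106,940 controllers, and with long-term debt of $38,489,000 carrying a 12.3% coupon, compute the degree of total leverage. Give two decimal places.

At 106,940 units, contribution = 106,940 × $218.74 = $23,392,055.60.
EBIT = $23,392,055.60 − $12,942,300 = $10,449,755.60. Interest = $4,734,147.00, so EBIT − I = $5,715,608.60.
Degree of total leverage = total CM / (EBIT − interest) = $23,392,055.60 / $5,715,608.60 = 4.0927.

4.09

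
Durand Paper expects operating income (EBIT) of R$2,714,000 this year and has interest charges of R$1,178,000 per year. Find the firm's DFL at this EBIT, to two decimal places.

1.77

Interest = R$1,178,000.00.
DFL = EBIT ÷ (EBIT − I) = R$2,714,000 ÷ (R$2,714,000 − R$1,178,000.00) = R$2,714,000 ÷ R$1,536,000.00 = 1.7669.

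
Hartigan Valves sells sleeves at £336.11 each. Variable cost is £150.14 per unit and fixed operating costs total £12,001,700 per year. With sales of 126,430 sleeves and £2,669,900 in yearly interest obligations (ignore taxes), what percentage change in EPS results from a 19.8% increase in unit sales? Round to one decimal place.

+52.7%

Total contribution margin = 126,430 × £185.97 = £23,512,187.10.
EBIT = £23,512,187.10 − £12,001,700 = £11,510,487.10.
Interest = £2,669,900.00, so EBIT − I = £8,840,587.10.
DCL = total CM / (EBIT − I) = £23,512,187.10 / £8,840,587.10 = 2.6596.
EPS therefore changes by 2.6596 × (+19.8%) = +52.7%.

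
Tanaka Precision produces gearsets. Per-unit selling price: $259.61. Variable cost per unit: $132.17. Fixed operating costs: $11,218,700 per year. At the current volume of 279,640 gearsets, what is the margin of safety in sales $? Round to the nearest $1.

$49,743,553

Unit CM = price − variable cost = $259.61 − $132.17 = $127.44. Break-even units = $11,218,700 ÷ $127.44 = 88,031.23; break-even revenue = 88,031.23 × $259.61 = $22,853,787.72.
Actual sales revenue = 279,640 × $259.61 = $72,597,340.40.
Margin of safety = $72,597,340.40 − $22,853,787.72 = $49,743,553.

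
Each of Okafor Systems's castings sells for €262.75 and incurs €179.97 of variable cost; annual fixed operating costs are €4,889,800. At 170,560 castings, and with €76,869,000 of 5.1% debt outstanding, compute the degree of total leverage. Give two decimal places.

2.66

Contribution at this volume is 170,560 × €82.78 = €14,118,956.80.
Subtracting fixed costs: EBIT = €14,118,956.80 − €4,889,800 = €9,229,156.80. Interest = €3,920,319.00, so EBIT − I = €5,308,837.80.
Degree of total leverage = total CM / (EBIT − interest) = €14,118,956.80 / €5,308,837.80 = 2.6595.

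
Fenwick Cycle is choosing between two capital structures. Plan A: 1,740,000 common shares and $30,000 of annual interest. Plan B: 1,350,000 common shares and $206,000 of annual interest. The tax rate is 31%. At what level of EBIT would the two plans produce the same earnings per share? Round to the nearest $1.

$815,231

Set EPS_A = EPS_B: (EBIT − $30,000)(1 − 0.31) ÷ 1,740,000 = (EBIT − $206,000)(1 − 0.31) ÷ 1,350,000.
The (1 − t) factor cancels: (EBIT − 30,000) × 1,350,000 = (EBIT − 206,000) × 1,740,000.
Solving, EBIT = (206,000·1,740,000 − 30,000·1,350,000) / (1,740,000 − 1,350,000) = 317,940,000,000 / 390,000 = 815,230.77.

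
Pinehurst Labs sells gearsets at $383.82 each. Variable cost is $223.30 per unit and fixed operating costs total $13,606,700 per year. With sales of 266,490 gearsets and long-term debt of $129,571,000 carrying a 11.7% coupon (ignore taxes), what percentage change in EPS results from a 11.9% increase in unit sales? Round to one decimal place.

+36.3%

At 266,490 units, contribution = 266,490 × $160.52 = $42,776,974.80.
Operating income = contribution − fixed costs = $42,776,974.80 − $13,606,700 = $29,170,274.80.
Interest = $15,159,807.00, so EBIT − I = $14,010,467.80.
DCL = total CM / (EBIT − I) = $42,776,974.80 / $14,010,467.80 = 3.0532.
EPS therefore changes by 3.0532 × (+11.9%) = +36.3%.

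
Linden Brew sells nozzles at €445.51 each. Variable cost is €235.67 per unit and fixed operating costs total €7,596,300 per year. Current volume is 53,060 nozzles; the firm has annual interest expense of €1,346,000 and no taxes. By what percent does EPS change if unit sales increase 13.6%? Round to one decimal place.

Contribution at this volume is 53,060 × €209.84 = €11,134,110.40.
EBIT = €11,134,110.40 − €7,596,300 = €3,537,810.40.
Interest = €1,346,000.00, so EBIT − I = €2,191,810.40.
DCL = total CM / (EBIT − I) = €11,134,110.40 / €2,191,810.40 = 5.0799.
%ΔEPS = DCL × %ΔSales = 5.0799 × +13.6% = +69.1%.

+69.1%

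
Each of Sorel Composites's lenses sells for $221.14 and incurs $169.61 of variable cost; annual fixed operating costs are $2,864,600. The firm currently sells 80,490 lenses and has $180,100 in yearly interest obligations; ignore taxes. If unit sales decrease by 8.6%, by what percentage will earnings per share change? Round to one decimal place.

-32.3%

Contribution at this volume is 80,490 × $51.53 = $4,147,649.70.
EBIT = $4,147,649.70 − $2,864,600 = $1,283,049.70.
Interest = $180,100.00, so EBIT − I = $1,102,949.70.
DCL = total CM / (EBIT − I) = $4,147,649.70 / $1,102,949.70 = 3.7605.
EPS therefore changes by 3.7605 × (-8.6%) = -32.3%.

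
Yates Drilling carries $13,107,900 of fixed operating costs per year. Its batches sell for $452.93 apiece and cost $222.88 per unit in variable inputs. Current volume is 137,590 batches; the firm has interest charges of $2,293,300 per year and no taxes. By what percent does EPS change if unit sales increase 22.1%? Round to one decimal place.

+43.0%

Total contribution margin = 137,590 × $230.05 = $31,652,579.50.
EBIT = $31,652,579.50 − $13,107,900 = $18,544,679.50.
After interest of $2,293,300.00, pre-tax earnings = $16,251,379.50.
Degree of combined leverage = contribution ÷ (EBIT − I) = $31,652,579.50 ÷ $16,251,379.50 = 1.9477.
EPS therefore changes by 1.9477 × (+22.1%) = +43.0%.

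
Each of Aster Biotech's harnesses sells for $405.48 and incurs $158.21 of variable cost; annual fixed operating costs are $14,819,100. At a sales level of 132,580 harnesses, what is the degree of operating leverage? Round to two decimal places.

1.82

Total contribution margin = 132,580 × $247.27 = $32,783,056.60.
Operating income = contribution − fixed costs = $32,783,056.60 − $14,819,100 = $17,963,956.60.
DOL = contribution ÷ EBIT = $32,783,056.60 ÷ $17,963,956.60 = 1.8249.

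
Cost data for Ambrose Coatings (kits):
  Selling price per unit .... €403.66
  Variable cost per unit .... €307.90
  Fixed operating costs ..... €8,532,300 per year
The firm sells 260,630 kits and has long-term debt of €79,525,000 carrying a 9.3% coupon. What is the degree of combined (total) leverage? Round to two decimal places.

Contribution at this volume is 260,630 × €95.76 = €24,957,928.80.
Subtracting fixed costs: EBIT = €24,957,928.80 − €8,532,300 = €16,425,628.80. Interest = €7,395,825.00.
DOL = €24,957,928.80 ÷ €16,425,628.80 = 1.5195; DFL = €16,425,628.80 ÷ €9,029,803.80 = 1.8190.
Combined leverage = 1.5195 × 1.8190 = 2.7640.

2.76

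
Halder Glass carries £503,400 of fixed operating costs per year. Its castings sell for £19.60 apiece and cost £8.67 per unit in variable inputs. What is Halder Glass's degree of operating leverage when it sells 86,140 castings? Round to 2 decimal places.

Contribution at this volume is 86,140 × £10.93 = £941,510.20.
EBIT = £941,510.20 − £503,400 = £438,110.20.
So DOL = total CM / EBIT = £941,510.20 / £438,110.20 = 2.1490.

2.15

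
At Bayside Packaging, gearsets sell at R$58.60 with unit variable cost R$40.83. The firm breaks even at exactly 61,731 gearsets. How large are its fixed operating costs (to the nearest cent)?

Each unit contributes R$58.60 − R$40.83 = R$17.77.
Since BE = FC / CM, FC = 61,731 × R$17.77 = R$1,096,959.87.

R$1,096,959.87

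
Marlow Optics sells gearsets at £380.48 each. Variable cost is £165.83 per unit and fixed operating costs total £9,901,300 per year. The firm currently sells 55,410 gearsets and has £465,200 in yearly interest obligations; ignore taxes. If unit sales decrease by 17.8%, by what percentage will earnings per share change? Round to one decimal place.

Total contribution margin = 55,410 × £214.65 = £11,893,756.50.
Operating income = contribution − fixed costs = £11,893,756.50 − £9,901,300 = £1,992,456.50.
Interest = £465,200.00, so EBIT − I = £1,527,256.50.
DCL = total CM / (EBIT − I) = £11,893,756.50 / £1,527,256.50 = 7.7877.
%ΔEPS = DCL × %ΔSales = 7.7877 × -17.8% = -138.6%.

-138.6%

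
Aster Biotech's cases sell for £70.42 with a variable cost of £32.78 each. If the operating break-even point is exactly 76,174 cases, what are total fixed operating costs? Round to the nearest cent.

£2,867,189.36

Contribution margin per unit = £70.42 − £32.78 = £37.64.
Since BE = FC / CM, FC = 76,174 × £37.64 = £2,867,189.36.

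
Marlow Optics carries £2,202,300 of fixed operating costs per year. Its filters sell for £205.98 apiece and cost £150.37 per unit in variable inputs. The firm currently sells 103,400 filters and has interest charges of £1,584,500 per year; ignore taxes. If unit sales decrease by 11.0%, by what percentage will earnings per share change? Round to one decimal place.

-32.2%

Contribution at this volume is 103,400 × £55.61 = £5,750,074.00.
Operating income = contribution − fixed costs = £5,750,074.00 − £2,202,300 = £3,547,774.00.
After interest of £1,584,500.00, pre-tax earnings = £1,963,274.00.
Degree of combined leverage = contribution ÷ (EBIT − I) = £5,750,074.00 ÷ £1,963,274.00 = 2.9288.
EPS therefore changes by 2.9288 × (-11.0%) = -32.2%.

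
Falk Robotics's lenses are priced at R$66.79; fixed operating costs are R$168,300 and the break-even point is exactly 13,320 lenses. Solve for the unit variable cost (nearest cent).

At break-even, FC = Q × (P − VC), so P − VC = R$168,300 ÷ 13,320 = R$12.6351.
Hence VC = price − CM = R$66.79 − R$12.6351 = R$54.15.

R$54.15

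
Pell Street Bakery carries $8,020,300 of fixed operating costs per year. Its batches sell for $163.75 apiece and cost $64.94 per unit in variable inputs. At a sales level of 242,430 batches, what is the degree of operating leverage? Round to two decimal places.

Total contribution margin = 242,430 × $98.81 = $23,954,508.30.
Operating income = contribution − fixed costs = $23,954,508.30 − $8,020,300 = $15,934,208.30.
DOL = contribution ÷ EBIT = $23,954,508.30 ÷ $15,934,208.30 = 1.5033.

1.50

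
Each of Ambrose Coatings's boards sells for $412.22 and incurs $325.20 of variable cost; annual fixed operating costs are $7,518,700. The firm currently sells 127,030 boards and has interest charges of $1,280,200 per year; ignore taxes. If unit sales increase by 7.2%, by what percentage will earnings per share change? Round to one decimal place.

At 127,030 units, contribution = 127,030 × $87.02 = $11,054,150.60.
Subtracting fixed costs: EBIT = $11,054,150.60 − $7,518,700 = $3,535,450.60.
After interest of $1,280,200.00, pre-tax earnings = $2,255,250.60.
Degree of combined leverage = contribution ÷ (EBIT − I) = $11,054,150.60 ÷ $2,255,250.60 = 4.9015.
EPS therefore changes by 4.9015 × (+7.2%) = +35.3%.

+35.3%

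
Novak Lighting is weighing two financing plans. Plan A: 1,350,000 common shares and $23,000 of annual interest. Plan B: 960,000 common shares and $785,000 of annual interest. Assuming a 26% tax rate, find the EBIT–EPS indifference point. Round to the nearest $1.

At indifference, (EBIT − 23,000)(1 − t)/1,350,000 = (EBIT − 785,000)(1 − t)/960,000.
Cancelling (1 − t) and cross-multiplying: 960,000·(EBIT − 23,000) = 1,350,000·(EBIT − 785,000).
Solving, EBIT = (785,000·1,350,000 − 23,000·960,000) / (1,350,000 − 960,000) = 1,037,670,000,000 / 390,000 = 2,660,692.31.

$2,660,692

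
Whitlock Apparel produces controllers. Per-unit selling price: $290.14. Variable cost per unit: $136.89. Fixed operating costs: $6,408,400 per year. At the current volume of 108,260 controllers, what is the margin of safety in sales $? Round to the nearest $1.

Unit CM = price − variable cost = $290.14 − $136.89 = $153.25. Break-even units = $6,408,400 ÷ $153.25 = 41,816.64; break-even revenue = 41,816.64 × $290.14 = $12,132,679.78.
Current sales = 108,260 × $290.14 = $31,410,556.40.
Margin of safety = $31,410,556.40 − $12,132,679.78 = $19,277,877.

$19,277,877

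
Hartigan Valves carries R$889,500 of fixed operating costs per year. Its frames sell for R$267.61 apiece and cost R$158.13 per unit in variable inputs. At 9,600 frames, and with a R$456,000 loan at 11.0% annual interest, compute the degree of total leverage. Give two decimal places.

9.44

Contribution at this volume is 9,600 × R$109.48 = R$1,051,008.00.
Operating income = contribution − fixed costs = R$1,051,008.00 − R$889,500 = R$161,508.00. Interest = R$50,160.00, so EBIT − I = R$111,348.00.
Degree of total leverage = total CM / (EBIT − interest) = R$1,051,008.00 / R$111,348.00 = 9.4389.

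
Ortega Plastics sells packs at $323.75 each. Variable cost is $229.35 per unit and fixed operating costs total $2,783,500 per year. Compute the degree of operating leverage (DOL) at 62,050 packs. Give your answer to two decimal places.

1.91

Contribution at this volume is 62,050 × $94.40 = $5,857,520.00.
Operating income = contribution − fixed costs = $5,857,520.00 − $2,783,500 = $3,074,020.00.
Degree of operating leverage = $5,857,520.00 / $3,074,020.00 = 1.9055.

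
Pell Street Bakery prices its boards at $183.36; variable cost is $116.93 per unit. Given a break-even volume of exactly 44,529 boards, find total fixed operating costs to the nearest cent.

Each unit contributes $183.36 − $116.93 = $66.43.
Since BE = FC / CM, FC = 44,529 × $66.43 = $2,958,061.47.

$2,958,061.47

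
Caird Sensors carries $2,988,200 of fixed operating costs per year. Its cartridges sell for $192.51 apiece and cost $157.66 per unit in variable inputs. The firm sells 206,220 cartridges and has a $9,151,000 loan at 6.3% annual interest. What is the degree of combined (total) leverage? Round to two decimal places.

Total contribution margin = 206,220 × $34.85 = $7,186,767.00.
Operating income = contribution − fixed costs = $7,186,767.00 − $2,988,200 = $4,198,567.00. Interest = $576,513.00, so EBIT − I = $3,622,054.00.
Degree of total leverage = total CM / (EBIT − interest) = $7,186,767.00 / $3,622,054.00 = 1.9842.

1.98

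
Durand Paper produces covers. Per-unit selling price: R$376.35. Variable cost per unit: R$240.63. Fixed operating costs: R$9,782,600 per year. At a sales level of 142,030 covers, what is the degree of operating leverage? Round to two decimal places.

Total contribution margin = 142,030 × R$135.72 = R$19,276,311.60.
Operating income = contribution − fixed costs = R$19,276,311.60 − R$9,782,600 = R$9,493,711.60.
Degree of operating leverage = R$19,276,311.60 / R$9,493,711.60 = 2.0304.

2.03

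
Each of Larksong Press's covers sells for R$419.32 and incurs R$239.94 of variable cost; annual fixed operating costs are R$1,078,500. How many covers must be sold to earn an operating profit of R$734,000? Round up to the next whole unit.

10,105 covers

Each unit contributes R$419.32 − R$239.94 = R$179.38.
Need Q such that Q × R$179.38 − R$1,078,500 = R$734,000, i.e. Q = R$1,812,500 / R$179.38 = 10,104.25 → 10,105.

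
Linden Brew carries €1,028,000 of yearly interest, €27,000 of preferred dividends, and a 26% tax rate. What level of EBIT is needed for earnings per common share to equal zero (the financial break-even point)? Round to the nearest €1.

€1,064,486

Grossing the preferred dividend up to pre-tax terms: €27,000 / (1 − 0.26) = €36,486.49.
Financial break-even EBIT = interest + D_p ÷ (1 − t) = €1,028,000 + €36,486.49 = €1,064,486.49.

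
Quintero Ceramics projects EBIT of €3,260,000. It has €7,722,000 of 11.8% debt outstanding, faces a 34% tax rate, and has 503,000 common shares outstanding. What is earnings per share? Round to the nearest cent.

Interest = €911,196.00, so EBT = €3,260,000 − €911,196.00 = €2,348,804.00.
After tax at 34%: net income = €2,348,804.00 × 0.66 = €1,550,210.64.
Per share: €1,550,210.64 / 503,000 shares = €3.08.

€3.08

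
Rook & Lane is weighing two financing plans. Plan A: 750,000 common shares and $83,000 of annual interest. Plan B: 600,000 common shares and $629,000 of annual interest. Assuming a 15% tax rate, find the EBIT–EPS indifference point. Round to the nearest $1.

$2,813,000

Set EPS_A = EPS_B: (EBIT − $83,000)(1 − 0.15) ÷ 750,000 = (EBIT − $629,000)(1 − 0.15) ÷ 600,000.
The (1 − t) factor cancels: (EBIT − 83,000) × 600,000 = (EBIT − 629,000) × 750,000.
Solving, EBIT = (629,000·750,000 − 83,000·600,000) / (750,000 − 600,000) = 421,950,000,000 / 150,000 = 2,813,000.00.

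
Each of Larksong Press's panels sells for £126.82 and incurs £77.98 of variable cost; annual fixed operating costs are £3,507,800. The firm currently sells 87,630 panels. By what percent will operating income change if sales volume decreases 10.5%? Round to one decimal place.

-58.2%

At 87,630 units, contribution = 87,630 × £48.84 = £4,279,849.20.
Subtracting fixed costs: EBIT = £4,279,849.20 − £3,507,800 = £772,049.20.
Degree of operating leverage = £4,279,849.20 / £772,049.20 = 5.5435.
%ΔEBIT = DOL × %ΔSales = 5.5435 × -10.5% = -58.2%.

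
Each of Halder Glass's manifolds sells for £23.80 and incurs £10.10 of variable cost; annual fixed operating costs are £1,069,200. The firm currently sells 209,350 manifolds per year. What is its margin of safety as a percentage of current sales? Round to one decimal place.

Contribution margin per unit = £23.80 − £10.10 = £13.70. Break-even units = £1,069,200 ÷ £13.70 = 78,043.80; break-even revenue = 78,043.80 × £23.80 = £1,857,442.34.
Current sales = 209,350 × £23.80 = £4,982,530.00.
Margin of safety = (£4,982,530.00 − £1,857,442.34) ÷ £4,982,530.00 = 62.7%.

62.7%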